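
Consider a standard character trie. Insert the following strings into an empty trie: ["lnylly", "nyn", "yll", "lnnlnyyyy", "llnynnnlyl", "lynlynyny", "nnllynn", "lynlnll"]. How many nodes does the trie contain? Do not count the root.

Count nodes per top-level branch (shared prefixes stored once):
  'l'-branch (llnynnnlyl, lnnlnyyyy, lnylly, lynlnll, lynlynyny): 33 nodes
  'n'-branch (nnllynn, nyn): 9 nodes
  'y'-branch (yll): 3 nodes
Sum: 45

45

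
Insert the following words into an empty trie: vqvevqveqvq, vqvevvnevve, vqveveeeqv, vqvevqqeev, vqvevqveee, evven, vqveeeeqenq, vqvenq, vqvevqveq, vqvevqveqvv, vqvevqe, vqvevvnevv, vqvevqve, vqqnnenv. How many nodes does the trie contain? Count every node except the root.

50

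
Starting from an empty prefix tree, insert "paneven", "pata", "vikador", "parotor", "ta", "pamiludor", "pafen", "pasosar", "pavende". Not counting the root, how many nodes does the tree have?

43

Insert word by word; a character creates a node only if that edge doesn't already exist:
  "paneven" → 7 new (p, a, n, e, v, e, n)
  "pata" → prefix "pa" already present; 2 new (t, a)
  "vikador" → 7 new (v, i, k, a, d, o, r)
  "parotor" → prefix "pa" already present; 5 new (r, o, t, o, r)
  "ta" → 2 new (t, a)
  "pamiludor" → prefix "pa" already present; 7 new (m, i, l, u, d, o, r)
  "pafen" → prefix "pa" already present; 3 new (f, e, n)
  "pasosar" → prefix "pa" already present; 5 new (s, o, s, a, r)
  "pavende" → prefix "pa" already present; 5 new (v, e, n, d, e)
Total nodes = 7 + 2 + 7 + 5 + 2 + 7 + 3 + 5 + 5 = 43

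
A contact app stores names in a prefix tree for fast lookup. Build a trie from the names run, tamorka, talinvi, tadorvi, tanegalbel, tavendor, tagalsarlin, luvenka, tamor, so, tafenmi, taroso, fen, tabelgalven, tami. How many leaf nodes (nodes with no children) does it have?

14

Leaves are exactly the stored words that no other stored word extends.
Those words: "fen", "luvenka", "run", "so", "tabelgalven", "tadorvi", "tafenmi", "tagalsarlin", "talinvi", "tami", "tamorka", "tanegalbel", "taroso", "tavendor"
Leaf count: 14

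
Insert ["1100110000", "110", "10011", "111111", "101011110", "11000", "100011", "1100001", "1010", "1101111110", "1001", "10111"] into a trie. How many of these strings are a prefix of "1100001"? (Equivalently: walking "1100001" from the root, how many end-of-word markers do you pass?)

Walk "1100001" from the root; an end-of-word marker is hit whenever a stored word is a prefix of "1100001".
Prefixes of the query that are stored words: "110", "11000", "1100001"
Count: 3

3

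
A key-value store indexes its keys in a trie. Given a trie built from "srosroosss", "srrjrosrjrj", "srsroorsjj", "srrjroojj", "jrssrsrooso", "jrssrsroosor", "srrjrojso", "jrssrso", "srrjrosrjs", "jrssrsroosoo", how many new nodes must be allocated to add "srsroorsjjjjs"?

3

Walking "srsroorsjjjjs" from the root, the first 10 characters ("srsroorsjj") follow existing edges; "j" is the first miss.
Each of the 3 remaining characters creates one node.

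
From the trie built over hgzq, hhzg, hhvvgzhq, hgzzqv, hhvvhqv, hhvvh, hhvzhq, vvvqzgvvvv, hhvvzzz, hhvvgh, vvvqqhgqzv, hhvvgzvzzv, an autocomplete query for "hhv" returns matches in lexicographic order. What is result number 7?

Words with prefix "hhv", in lexicographic order: "hhvvgh", "hhvvgzhq", "hhvvgzvzzv", "hhvvh", "hhvvhqv", "hhvvzzz", "hhvzhq"
The 7th is hhvzhq.

hhvzhq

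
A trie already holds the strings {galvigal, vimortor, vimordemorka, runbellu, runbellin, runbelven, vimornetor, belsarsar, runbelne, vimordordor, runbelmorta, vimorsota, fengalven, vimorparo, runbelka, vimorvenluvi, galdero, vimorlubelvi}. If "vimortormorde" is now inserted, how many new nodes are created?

Walking "vimortormorde" from the root, the first 8 characters ("vimortor") follow existing edges; "m" is the first miss.
So 13 − 8 = 5 new nodes.

5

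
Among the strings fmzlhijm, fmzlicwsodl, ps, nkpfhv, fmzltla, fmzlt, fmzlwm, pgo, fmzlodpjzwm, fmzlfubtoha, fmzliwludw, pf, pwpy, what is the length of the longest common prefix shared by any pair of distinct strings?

Equivalently: take the maximum, over all pairs, of their longest common prefix length.
e.g. "fmzlicwsodl" and "fmzliwludw" share the prefix "fmzli" of length 5; no pair shares a longer one.
Longest shared-prefix length: 5

5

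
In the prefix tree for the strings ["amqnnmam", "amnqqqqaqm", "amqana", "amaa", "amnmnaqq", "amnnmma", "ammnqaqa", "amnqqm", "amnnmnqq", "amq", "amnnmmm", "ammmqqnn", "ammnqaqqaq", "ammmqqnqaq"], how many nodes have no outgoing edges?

A leaf is a node with no children — equivalently, the end of a word that is not a proper prefix of any other stored word.
Those words: "amaa", "ammmqqnn", "ammmqqnqaq", "ammnqaqa", "ammnqaqqaq", "amnmnaqq", "amnnmma", "amnnmmm", "amnnmnqq", "amnqqm", "amnqqqqaqm", "amqana", "amqnnmam"
Leaf count: 13

13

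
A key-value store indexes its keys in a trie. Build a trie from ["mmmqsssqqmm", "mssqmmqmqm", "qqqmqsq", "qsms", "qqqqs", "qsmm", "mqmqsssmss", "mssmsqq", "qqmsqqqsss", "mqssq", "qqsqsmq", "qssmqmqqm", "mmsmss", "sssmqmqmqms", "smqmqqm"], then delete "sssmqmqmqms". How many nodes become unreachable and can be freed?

A node on "sssmqmqmqms"'s path can go only if nothing else ends at it or branches off below it.
The suffix "ssmqmqmqms" (10 nodes) is used only by "sssmqmqmqms"; the node for "s" still has the child "m", so pruning stops there.
Nodes removed: 10

10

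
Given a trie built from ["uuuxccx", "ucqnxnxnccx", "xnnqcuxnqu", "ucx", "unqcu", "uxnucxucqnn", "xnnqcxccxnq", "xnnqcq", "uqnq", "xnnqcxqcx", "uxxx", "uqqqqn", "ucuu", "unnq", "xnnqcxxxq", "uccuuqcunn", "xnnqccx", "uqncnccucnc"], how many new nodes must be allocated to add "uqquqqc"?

4

"uqq" is already a path in the trie; the remaining "uqqc" must be added.
New nodes needed: |"uqquqqc"| − 3 = 7 − 3 = 4.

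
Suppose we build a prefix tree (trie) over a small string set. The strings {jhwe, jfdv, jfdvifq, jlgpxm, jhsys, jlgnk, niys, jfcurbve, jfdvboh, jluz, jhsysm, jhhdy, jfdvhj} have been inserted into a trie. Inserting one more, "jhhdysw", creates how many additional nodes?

2

"jhhdy" is already a path in the trie; the remaining "sw" must be added.
New nodes needed: |"jhhdysw"| − 5 = 7 − 5 = 2.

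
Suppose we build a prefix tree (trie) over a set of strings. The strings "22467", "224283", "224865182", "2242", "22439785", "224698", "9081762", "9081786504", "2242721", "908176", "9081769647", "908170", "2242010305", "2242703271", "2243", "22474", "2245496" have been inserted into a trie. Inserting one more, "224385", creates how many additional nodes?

"2243" is already a path in the trie; the remaining "85" must be added.
Each of the 2 remaining characters creates one node.

2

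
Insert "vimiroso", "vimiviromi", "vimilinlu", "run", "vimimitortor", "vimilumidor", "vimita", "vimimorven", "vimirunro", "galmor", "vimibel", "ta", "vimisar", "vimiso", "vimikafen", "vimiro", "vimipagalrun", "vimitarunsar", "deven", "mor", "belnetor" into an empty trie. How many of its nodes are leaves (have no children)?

Leaves are exactly the stored words that no other stored word extends.
Those words: "belnetor", "deven", "galmor", "mor", "run", "ta", "vimibel", "vimikafen", "vimilinlu", "vimilumidor", "vimimitortor", "vimimorven", "vimipagalrun", "vimiroso", "vimirunro", "vimisar", "vimiso", "vimitarunsar", "vimiviromi"
Leaf count: 19

19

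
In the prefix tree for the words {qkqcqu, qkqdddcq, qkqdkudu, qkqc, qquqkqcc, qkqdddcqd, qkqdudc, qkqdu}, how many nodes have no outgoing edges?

5

Leaves are exactly the stored words that no other stored word extends.
Those words: "qkqcqu", "qkqdddcqd", "qkqdkudu", "qkqdudc", "qquqkqcc"
Leaf count: 5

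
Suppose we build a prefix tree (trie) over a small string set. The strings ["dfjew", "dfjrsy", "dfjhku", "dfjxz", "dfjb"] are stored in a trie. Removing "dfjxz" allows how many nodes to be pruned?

Walk "dfjxz" from the leaf back toward the root, removing each node that no remaining word uses.
The suffix "xz" (2 nodes) is used only by "dfjxz"; the node for "dfj" still has the child "e", so pruning stops there.
Nodes removed: 2

2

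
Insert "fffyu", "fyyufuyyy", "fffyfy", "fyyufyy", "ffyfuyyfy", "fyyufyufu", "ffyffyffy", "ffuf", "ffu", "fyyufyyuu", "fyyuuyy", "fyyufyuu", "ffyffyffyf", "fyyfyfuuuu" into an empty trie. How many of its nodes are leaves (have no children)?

11

Leaves are exactly the stored words that no other stored word extends.
Those words: "fffyfy", "fffyu", "ffuf", "ffyffyffyf", "ffyfuyyfy", "fyyfyfuuuu", "fyyufuyyy", "fyyufyufu", "fyyufyuu", "fyyufyyuu", "fyyuuyy"
Leaf count: 11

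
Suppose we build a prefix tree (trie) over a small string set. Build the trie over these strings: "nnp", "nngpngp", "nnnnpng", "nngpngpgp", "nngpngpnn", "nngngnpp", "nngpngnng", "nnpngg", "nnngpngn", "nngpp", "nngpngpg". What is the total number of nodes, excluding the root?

Insert word by word; a character creates a node only if that edge doesn't already exist:
  "nnp" → 3 new (n, n, p)
  "nngpngp" → prefix "nn" already present; 5 new (g, p, n, g, p)
  "nnnnpng" → prefix "nn" already present; 5 new (n, n, p, n, g)
  "nngpngpgp" → prefix "nngpngp" already present; 2 new (g, p)
  "nngpngpnn" → prefix "nngpngp" already present; 2 new (n, n)
  "nngngnpp" → prefix "nng" already present; 5 new (n, g, n, p, p)
  "nngpngnng" → prefix "nngpng" already present; 3 new (n, n, g)
  "nnpngg" → prefix "nnp" already present; 3 new (n, g, g)
  "nnngpngn" → prefix "nnn" already present; 5 new (g, p, n, g, n)
  "nngpp" → prefix "nngp" already present; 1 new (p)
  "nngpngpg" → prefix "nngpngpg" already present; 0 new (none)
Total nodes = 3 + 5 + 5 + 2 + 2 + 5 + 3 + 3 + 5 + 1 + 0 = 34

34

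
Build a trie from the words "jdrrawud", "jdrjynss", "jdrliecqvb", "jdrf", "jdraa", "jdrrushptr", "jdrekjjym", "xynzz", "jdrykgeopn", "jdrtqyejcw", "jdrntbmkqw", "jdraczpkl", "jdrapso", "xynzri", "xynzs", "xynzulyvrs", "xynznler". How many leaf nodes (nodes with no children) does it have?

17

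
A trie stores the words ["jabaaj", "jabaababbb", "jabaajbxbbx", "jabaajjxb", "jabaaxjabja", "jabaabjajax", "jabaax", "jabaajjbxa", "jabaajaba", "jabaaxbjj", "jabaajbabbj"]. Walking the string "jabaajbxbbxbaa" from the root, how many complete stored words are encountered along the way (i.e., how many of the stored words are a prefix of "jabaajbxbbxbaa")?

2

Traverse "jabaajbxbbxbaa" character by character; count nodes along the way that are marked as word ends.
Prefixes of the query that are stored words: "jabaaj", "jabaajbxbbx"
Count: 2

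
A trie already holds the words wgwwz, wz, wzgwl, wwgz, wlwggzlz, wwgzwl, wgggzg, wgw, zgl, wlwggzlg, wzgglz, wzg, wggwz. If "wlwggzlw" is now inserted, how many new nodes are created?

The longest prefix of "wlwggzlw" already in the trie is "wlwggzl" (length 7).
So 8 − 7 = 1 new nodes.

1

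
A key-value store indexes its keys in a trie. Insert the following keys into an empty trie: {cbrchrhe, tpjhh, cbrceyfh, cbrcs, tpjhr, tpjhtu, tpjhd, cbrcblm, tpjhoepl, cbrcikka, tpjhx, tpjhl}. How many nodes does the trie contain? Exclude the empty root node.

Count nodes per top-level branch (shared prefixes stored once):
  'c'-branch (cbrcblm, cbrceyfh, cbrchrhe, cbrcikka, cbrcs): 20 nodes
  't'-branch (tpjhd, tpjhh, tpjhl, tpjhoepl, tpjhr, tpjhtu, tpjhx): 15 nodes
Sum: 35

35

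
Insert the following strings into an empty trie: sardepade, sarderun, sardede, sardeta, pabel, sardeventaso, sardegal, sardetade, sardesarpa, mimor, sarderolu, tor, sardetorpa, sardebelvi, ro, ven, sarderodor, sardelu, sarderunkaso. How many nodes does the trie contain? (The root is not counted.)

72

For each word, the new-node count is its length minus the longest prefix already in the trie:
  "sardepade" → 9 new (s, a, r, d, e, p, a, d, e)
  "sarderun" → prefix "sarde" already present; 3 new (r, u, n)
  "sardede" → prefix "sarde" already present; 2 new (d, e)
  "sardeta" → prefix "sarde" already present; 2 new (t, a)
  "pabel" → 5 new (p, a, b, e, l)
  "sardeventaso" → prefix "sarde" already present; 7 new (v, e, n, t, a, s, o)
  "sardegal" → prefix "sarde" already present; 3 new (g, a, l)
  "sardetade" → prefix "sardeta" already present; 2 new (d, e)
  "sardesarpa" → prefix "sarde" already present; 5 new (s, a, r, p, a)
  "mimor" → 5 new (m, i, m, o, r)
  "sarderolu" → prefix "sarder" already present; 3 new (o, l, u)
  "tor" → 3 new (t, o, r)
  "sardetorpa" → prefix "sardet" already present; 4 new (o, r, p, a)
  "sardebelvi" → prefix "sarde" already present; 5 new (b, e, l, v, i)
  "ro" → 2 new (r, o)
  "ven" → 3 new (v, e, n)
  "sarderodor" → prefix "sardero" already present; 3 new (d, o, r)
  "sardelu" → prefix "sarde" already present; 2 new (l, u)
  "sarderunkaso" → prefix "sarderun" already present; 4 new (k, a, s, o)
Total nodes = 9 + 3 + 2 + 2 + 5 + 7 + 3 + 2 + 5 + 5 + 3 + 3 + 4 + 5 + 2 + 3 + 3 + 2 + 4 = 72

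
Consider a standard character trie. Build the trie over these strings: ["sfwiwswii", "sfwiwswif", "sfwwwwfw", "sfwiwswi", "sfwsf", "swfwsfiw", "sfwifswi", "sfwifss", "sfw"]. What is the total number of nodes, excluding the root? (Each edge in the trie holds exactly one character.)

29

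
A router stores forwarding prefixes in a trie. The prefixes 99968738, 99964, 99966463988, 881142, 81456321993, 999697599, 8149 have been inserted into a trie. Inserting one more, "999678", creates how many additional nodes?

2

Walking "999678" from the root, the first 4 characters ("9996") follow existing edges; "7" is the first miss.
Each of the 2 remaining characters creates one node.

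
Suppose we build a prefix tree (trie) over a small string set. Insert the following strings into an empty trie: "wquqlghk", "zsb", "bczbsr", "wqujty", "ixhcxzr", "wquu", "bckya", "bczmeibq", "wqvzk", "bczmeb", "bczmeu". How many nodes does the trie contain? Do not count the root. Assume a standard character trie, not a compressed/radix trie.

Insert word by word; a character creates a node only if that edge doesn't already exist:
  "wquqlghk" → 8 new (w, q, u, q, l, g, h, k)
  "zsb" → 3 new (z, s, b)
  "bczbsr" → 6 new (b, c, z, b, s, r)
  "wqujty" → prefix "wqu" already present; 3 new (j, t, y)
  "ixhcxzr" → 7 new (i, x, h, c, x, z, r)
  "wquu" → prefix "wqu" already present; 1 new (u)
  "bckya" → prefix "bc" already present; 3 new (k, y, a)
  "bczmeibq" → prefix "bcz" already present; 5 new (m, e, i, b, q)
  "wqvzk" → prefix "wq" already present; 3 new (v, z, k)
  "bczmeb" → prefix "bczme" already present; 1 new (b)
  "bczmeu" → prefix "bczme" already present; 1 new (u)
Total nodes = 8 + 3 + 6 + 3 + 7 + 1 + 3 + 5 + 3 + 1 + 1 = 41

41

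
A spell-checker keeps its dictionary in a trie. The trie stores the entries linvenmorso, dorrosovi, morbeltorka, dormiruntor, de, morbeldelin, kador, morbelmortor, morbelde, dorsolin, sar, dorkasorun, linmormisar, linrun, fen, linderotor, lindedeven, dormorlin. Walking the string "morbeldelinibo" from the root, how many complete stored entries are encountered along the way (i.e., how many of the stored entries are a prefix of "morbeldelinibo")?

2

Traverse "morbeldelinibo" character by character; count nodes along the way that are marked as word ends.
Prefixes of the query that are stored words: "morbelde", "morbeldelin"
Count: 2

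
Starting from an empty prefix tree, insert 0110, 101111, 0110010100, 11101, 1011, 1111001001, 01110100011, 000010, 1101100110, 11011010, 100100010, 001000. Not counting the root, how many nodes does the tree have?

Trace insertions, counting only characters that open a new branch:
  "0110" → 4 new (0, 1, 1, 0)
  "101111" → 6 new (1, 0, 1, 1, 1, 1)
  "0110010100" → prefix "0110" already present; 6 new (0, 1, 0, 1, 0, 0)
  "11101" → prefix "1" already present; 4 new (1, 1, 0, 1)
  "1011" → prefix "1011" already present; 0 new (none)
  "1111001001" → prefix "111" already present; 7 new (1, 0, 0, 1, 0, 0, 1)
  "01110100011" → prefix "011" already present; 8 new (1, 0, 1, 0, 0, 0, 1, 1)
  "000010" → prefix "0" already present; 5 new (0, 0, 0, 1, 0)
  "1101100110" → prefix "11" already present; 8 new (0, 1, 1, 0, 0, 1, 1, 0)
  "11011010" → prefix "110110" already present; 2 new (1, 0)
  "100100010" → prefix "10" already present; 7 new (0, 1, 0, 0, 0, 1, 0)
  "001000" → prefix "00" already present; 4 new (1, 0, 0, 0)
Total nodes = 4 + 6 + 6 + 4 + 0 + 7 + 8 + 5 + 8 + 2 + 7 + 4 = 61

61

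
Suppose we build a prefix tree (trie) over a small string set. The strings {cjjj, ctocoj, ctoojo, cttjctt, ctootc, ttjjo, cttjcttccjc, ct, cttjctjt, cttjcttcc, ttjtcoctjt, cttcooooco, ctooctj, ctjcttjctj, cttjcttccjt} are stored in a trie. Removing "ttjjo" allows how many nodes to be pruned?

Walk "ttjjo" from the leaf back toward the root, removing each node that no remaining word uses.
The suffix "jo" (2 nodes) is used only by "ttjjo"; the node for "ttj" still has the child "t", so pruning stops there.
Nodes removed: 2

2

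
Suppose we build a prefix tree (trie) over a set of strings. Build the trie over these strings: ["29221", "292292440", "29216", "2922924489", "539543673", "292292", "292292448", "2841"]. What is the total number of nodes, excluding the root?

For each word, the new-node count is its length minus the longest prefix already in the trie:
  "29221" → 5 new (2, 9, 2, 2, 1)
  "292292440" → prefix "2922" already present; 5 new (9, 2, 4, 4, 0)
  "29216" → prefix "292" already present; 2 new (1, 6)
  "2922924489" → prefix "29229244" already present; 2 new (8, 9)
  "539543673" → 9 new (5, 3, 9, 5, 4, 3, 6, 7, 3)
  "292292" → prefix "292292" already present; 0 new (none)
  "292292448" → prefix "292292448" already present; 0 new (none)
  "2841" → prefix "2" already present; 3 new (8, 4, 1)
Total nodes = 5 + 5 + 2 + 2 + 9 + 0 + 0 + 3 = 26

26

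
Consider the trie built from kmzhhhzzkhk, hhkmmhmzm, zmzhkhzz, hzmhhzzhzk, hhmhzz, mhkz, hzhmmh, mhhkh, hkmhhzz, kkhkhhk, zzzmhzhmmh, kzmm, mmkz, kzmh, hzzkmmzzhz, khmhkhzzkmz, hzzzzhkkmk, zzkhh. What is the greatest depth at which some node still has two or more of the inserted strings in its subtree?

3

Look for the deepest trie node that still has at least two words in its subtree.
"hzzkmmzzhz" and "hzzzzhkkmk" agree on "hzz" (3 characters) before diverging; nothing deeper is shared.
Longest shared-prefix length: 3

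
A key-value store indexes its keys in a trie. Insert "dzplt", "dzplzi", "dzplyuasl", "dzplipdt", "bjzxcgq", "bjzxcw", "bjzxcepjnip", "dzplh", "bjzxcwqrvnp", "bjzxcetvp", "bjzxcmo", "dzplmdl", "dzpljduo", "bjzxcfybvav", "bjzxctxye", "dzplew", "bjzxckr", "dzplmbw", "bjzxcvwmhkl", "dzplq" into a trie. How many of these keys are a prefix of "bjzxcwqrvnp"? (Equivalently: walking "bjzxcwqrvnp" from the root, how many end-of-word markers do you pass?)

Traverse "bjzxcwqrvnp" character by character; count nodes along the way that are marked as word ends.
Prefixes of the query that are stored words: "bjzxcw", "bjzxcwqrvnp"
Count: 2

2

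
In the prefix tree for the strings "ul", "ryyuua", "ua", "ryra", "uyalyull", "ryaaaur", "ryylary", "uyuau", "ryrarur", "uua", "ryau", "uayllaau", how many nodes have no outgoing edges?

10

A leaf is a node with no children — equivalently, the end of a word that is not a proper prefix of any other stored word.
Those words: "ryaaaur", "ryau", "ryrarur", "ryylary", "ryyuua", "uayllaau", "ul", "uua", "uyalyull", "uyuau"
Leaf count: 10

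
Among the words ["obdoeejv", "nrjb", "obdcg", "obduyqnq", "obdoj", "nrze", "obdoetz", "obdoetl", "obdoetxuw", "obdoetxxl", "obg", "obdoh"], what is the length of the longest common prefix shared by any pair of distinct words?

7

Equivalently: take the maximum, over all pairs, of their longest common prefix length.
"obdoetxuw" and "obdoetxxl" agree on "obdoetx" (7 characters) before diverging; nothing deeper is shared.
Longest shared-prefix length: 7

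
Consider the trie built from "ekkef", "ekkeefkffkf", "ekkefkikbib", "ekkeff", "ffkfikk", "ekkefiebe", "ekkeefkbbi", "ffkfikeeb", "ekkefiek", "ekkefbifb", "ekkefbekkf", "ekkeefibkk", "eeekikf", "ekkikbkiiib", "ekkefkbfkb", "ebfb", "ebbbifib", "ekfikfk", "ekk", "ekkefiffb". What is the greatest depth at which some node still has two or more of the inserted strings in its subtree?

7

Look for the deepest trie node that still has at least two words in its subtree.
"ekkeefkbbi" and "ekkeefkffkf" agree on "ekkeefk" (7 characters) before diverging; nothing deeper is shared.
Longest shared-prefix length: 7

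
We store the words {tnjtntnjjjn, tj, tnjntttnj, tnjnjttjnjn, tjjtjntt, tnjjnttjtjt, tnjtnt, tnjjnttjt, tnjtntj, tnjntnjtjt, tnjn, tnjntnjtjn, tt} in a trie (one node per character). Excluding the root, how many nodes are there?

47

For each word, the new-node count is its length minus the longest prefix already in the trie:
  "tnjtntnjjjn" → 11 new (t, n, j, t, n, t, n, j, j, j, n)
  "tj" → prefix "t" already present; 1 new (j)
  "tnjntttnj" → prefix "tnj" already present; 6 new (n, t, t, t, n, j)
  "tnjnjttjnjn" → prefix "tnjn" already present; 7 new (j, t, t, j, n, j, n)
  "tjjtjntt" → prefix "tj" already present; 6 new (j, t, j, n, t, t)
  "tnjjnttjtjt" → prefix "tnj" already present; 8 new (j, n, t, t, j, t, j, t)
  "tnjtnt" → prefix "tnjtnt" already present; 0 new (none)
  "tnjjnttjt" → prefix "tnjjnttjt" already present; 0 new (none)
  "tnjtntj" → prefix "tnjtnt" already present; 1 new (j)
  "tnjntnjtjt" → prefix "tnjnt" already present; 5 new (n, j, t, j, t)
  "tnjn" → prefix "tnjn" already present; 0 new (none)
  "tnjntnjtjn" → prefix "tnjntnjtj" already present; 1 new (n)
  "tt" → prefix "t" already present; 1 new (t)
Total nodes = 11 + 1 + 6 + 7 + 6 + 8 + 0 + 0 + 1 + 5 + 0 + 1 + 1 = 47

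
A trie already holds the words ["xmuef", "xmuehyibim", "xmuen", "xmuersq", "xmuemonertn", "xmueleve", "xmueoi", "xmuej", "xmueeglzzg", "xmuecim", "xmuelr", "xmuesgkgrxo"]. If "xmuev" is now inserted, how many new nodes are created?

1

The longest prefix of "xmuev" already in the trie is "xmue" (length 4).
So 5 − 4 = 1 new nodes.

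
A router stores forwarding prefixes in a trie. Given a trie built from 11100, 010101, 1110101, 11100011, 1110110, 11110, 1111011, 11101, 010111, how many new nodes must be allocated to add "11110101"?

2

The longest prefix of "11110101" already in the trie is "111101" (length 6).
So 8 − 6 = 2 new nodes.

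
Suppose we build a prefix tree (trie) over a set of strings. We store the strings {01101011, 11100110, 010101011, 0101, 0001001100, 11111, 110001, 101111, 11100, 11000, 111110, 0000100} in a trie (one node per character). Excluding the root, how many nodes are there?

48

For each word, the new-node count is its length minus the longest prefix already in the trie:
  "01101011" → 8 new (0, 1, 1, 0, 1, 0, 1, 1)
  "11100110" → 8 new (1, 1, 1, 0, 0, 1, 1, 0)
  "010101011" → prefix "01" already present; 7 new (0, 1, 0, 1, 0, 1, 1)
  "0101" → prefix "0101" already present; 0 new (none)
  "0001001100" → prefix "0" already present; 9 new (0, 0, 1, 0, 0, 1, 1, 0, 0)
  "11111" → prefix "111" already present; 2 new (1, 1)
  "110001" → prefix "11" already present; 4 new (0, 0, 0, 1)
  "101111" → prefix "1" already present; 5 new (0, 1, 1, 1, 1)
  "11100" → prefix "11100" already present; 0 new (none)
  "11000" → prefix "11000" already present; 0 new (none)
  "111110" → prefix "11111" already present; 1 new (0)
  "0000100" → prefix "000" already present; 4 new (0, 1, 0, 0)
Total nodes = 8 + 8 + 7 + 0 + 9 + 2 + 4 + 5 + 0 + 0 + 1 + 4 = 48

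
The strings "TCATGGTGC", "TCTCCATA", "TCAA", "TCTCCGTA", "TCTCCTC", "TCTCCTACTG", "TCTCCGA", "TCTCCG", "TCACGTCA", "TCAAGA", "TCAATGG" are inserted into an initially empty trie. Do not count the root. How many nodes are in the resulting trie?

Count nodes per top-level branch (shared prefixes stored once):
  'T'-branch (TCAA, TCAAGA, TCAATGG, TCACGTCA, TCATGGTGC, TCTCCATA, TCTCCG, TCTCCGA, TCTCCGTA, TCTCCTACTG, TCTCCTC): 36 nodes
Sum: 36

36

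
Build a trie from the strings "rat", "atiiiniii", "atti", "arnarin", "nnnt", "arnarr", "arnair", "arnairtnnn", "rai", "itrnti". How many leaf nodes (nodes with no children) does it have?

9

A leaf is a node with no children — equivalently, the end of a word that is not a proper prefix of any other stored word.
Those words: "arnairtnnn", "arnarin", "arnarr", "atiiiniii", "atti", "itrnti", "nnnt", "rai", "rat"
Leaf count: 9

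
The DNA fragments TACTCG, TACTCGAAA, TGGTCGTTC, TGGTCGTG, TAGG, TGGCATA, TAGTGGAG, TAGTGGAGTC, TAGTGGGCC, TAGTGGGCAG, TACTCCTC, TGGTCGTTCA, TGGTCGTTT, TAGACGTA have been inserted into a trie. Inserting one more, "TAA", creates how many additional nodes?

1

Walking "TAA" from the root, the first 2 characters ("TA") follow existing edges; "A" is the first miss.
So 3 − 2 = 1 new nodes.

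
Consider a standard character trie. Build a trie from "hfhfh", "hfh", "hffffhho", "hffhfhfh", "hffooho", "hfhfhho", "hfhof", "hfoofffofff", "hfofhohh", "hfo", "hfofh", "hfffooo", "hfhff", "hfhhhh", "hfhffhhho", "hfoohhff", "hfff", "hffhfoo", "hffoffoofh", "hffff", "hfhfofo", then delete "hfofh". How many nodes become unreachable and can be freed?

After clearing the end-marker at "hfofh", prune upward until reaching a node still needed by another word.
Every node on "hfofh" is still needed (e.g. by "hfofhohh"), so nothing is freed.
Nodes removed: 0

0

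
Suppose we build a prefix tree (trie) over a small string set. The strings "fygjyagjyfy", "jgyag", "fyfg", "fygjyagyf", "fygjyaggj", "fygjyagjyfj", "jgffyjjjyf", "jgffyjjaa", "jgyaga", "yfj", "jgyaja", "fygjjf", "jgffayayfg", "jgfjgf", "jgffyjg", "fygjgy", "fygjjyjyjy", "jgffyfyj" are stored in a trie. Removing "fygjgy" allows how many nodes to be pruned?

2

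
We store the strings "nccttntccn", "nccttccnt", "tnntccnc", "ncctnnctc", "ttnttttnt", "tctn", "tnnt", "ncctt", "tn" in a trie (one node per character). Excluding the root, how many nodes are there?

Count nodes per top-level branch (shared prefixes stored once):
  'n'-branch (ncctnnctc, ncctt, nccttccnt, nccttntccn): 19 nodes
  't'-branch (tctn, tn, tnnt, tnntccnc, ttnttttnt): 19 nodes
Sum: 38

38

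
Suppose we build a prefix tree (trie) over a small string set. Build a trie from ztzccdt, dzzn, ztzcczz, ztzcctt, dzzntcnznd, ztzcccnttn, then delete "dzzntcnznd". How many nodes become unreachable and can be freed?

After clearing the end-marker at "dzzntcnznd", prune upward until reaching a node still needed by another word.
The suffix "tcnznd" (6 nodes) is used only by "dzzntcnznd"; "dzzn" is itself a stored word, so pruning stops there.
Nodes removed: 6

6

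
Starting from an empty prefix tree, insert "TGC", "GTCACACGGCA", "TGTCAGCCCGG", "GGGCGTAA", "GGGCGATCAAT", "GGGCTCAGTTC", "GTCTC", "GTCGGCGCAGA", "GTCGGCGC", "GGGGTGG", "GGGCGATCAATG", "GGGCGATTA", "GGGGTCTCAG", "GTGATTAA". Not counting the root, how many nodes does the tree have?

Trace insertions, counting only characters that open a new branch:
  "TGC" → 3 new (T, G, C)
  "GTCACACGGCA" → 11 new (G, T, C, A, C, A, C, G, G, C, A)
  "TGTCAGCCCGG" → prefix "TG" already present; 9 new (T, C, A, G, C, C, C, G, G)
  "GGGCGTAA" → prefix "G" already present; 7 new (G, G, C, G, T, A, A)
  "GGGCGATCAAT" → prefix "GGGCG" already present; 6 new (A, T, C, A, A, T)
  "GGGCTCAGTTC" → prefix "GGGC" already present; 7 new (T, C, A, G, T, T, C)
  "GTCTC" → prefix "GTC" already present; 2 new (T, C)
  "GTCGGCGCAGA" → prefix "GTC" already present; 8 new (G, G, C, G, C, A, G, A)
  "GTCGGCGC" → prefix "GTCGGCGC" already present; 0 new (none)
  "GGGGTGG" → prefix "GGG" already present; 4 new (G, T, G, G)
  "GGGCGATCAATG" → prefix "GGGCGATCAAT" already present; 1 new (G)
  "GGGCGATTA" → prefix "GGGCGAT" already present; 2 new (T, A)
  "GGGGTCTCAG" → prefix "GGGGT" already present; 5 new (C, T, C, A, G)
  "GTGATTAA" → prefix "GT" already present; 6 new (G, A, T, T, A, A)
Total nodes = 3 + 11 + 9 + 7 + 6 + 7 + 2 + 8 + 0 + 4 + 1 + 2 + 5 + 6 = 71

71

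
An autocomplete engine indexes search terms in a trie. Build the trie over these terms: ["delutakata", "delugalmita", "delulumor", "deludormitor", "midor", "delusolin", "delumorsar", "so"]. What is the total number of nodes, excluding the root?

48

Count nodes per top-level branch (shared prefixes stored once):
  'd'-branch (deludormitor, delugalmita, delulumor, delumorsar, delusolin, delutakata): 41 nodes
  'm'-branch (midor): 5 nodes
  's'-branch (so): 2 nodes
Sum: 48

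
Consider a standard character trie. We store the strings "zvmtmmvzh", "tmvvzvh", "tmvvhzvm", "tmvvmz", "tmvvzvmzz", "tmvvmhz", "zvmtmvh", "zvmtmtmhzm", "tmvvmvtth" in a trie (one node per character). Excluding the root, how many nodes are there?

38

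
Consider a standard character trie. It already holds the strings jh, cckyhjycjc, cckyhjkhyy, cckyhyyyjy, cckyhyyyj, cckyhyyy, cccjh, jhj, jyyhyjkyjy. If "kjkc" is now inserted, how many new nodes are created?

Nothing in the trie begins with "k"; the whole of "kjkc" is new.
4 − 0 = 4 new nodes.

4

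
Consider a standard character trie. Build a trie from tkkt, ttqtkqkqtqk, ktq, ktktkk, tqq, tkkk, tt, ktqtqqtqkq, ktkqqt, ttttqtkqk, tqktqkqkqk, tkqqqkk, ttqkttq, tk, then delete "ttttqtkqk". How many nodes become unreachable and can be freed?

7

A node on "ttttqtkqk"'s path can go only if nothing else ends at it or branches off below it.
The suffix "ttqtkqk" (7 nodes) is used only by "ttttqtkqk"; the node for "tt" still has the child "q", so pruning stops there.
Nodes removed: 7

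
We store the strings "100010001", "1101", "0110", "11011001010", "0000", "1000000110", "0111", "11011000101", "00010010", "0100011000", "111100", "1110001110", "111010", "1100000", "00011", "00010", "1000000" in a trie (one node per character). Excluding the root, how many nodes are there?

68

Count nodes per top-level branch (shared prefixes stored once):
  '0'-branch (0000, 00010, 00010010, 00011, 0100011000, 0110, 0111): 22 nodes
  '1'-branch (1000000, 1000000110, 100010001, 1100000, 1101, 11011000101, 11011001010, 1110001110, 111010, 111100): 46 nodes
Sum: 68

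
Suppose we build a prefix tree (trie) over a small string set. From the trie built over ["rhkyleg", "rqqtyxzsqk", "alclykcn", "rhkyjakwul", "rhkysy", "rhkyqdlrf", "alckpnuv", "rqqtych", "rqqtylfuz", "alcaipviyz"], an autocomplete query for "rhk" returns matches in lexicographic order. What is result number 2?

rhkyleg

DFS of the "rhk" subtree visits, in order: "rhkyjakwul", "rhkyleg", "rhkyqdlrf", "rhkysy"
Position 2: rhkyleg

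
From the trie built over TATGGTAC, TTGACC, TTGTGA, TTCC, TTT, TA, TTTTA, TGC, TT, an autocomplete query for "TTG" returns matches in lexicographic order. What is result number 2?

Words with prefix "TTG", in lexicographic order: "TTGACC", "TTGTGA"
The 2nd is TTGTGA.

TTGTGA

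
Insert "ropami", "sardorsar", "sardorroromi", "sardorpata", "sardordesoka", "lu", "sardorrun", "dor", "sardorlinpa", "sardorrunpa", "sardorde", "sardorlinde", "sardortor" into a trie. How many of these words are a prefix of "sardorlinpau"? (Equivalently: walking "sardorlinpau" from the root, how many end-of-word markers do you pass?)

Walk "sardorlinpau" from the root; an end-of-word marker is hit whenever a stored word is a prefix of "sardorlinpau".
Prefixes of the query that are stored words: "sardorlinpa"
Count: 1

1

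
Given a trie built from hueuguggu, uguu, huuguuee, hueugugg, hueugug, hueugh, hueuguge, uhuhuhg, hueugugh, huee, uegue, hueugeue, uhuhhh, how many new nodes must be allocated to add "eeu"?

3

Nothing in the trie begins with "e"; the whole of "eeu" is new.
3 − 0 = 3 new nodes.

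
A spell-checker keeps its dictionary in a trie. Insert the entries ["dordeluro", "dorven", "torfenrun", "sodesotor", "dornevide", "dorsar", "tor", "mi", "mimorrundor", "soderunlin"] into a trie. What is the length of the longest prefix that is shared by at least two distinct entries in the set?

The deepest shared node is where two words last agree before diverging.
"soderunlin" and "sodesotor" agree on "sode" (4 characters) before diverging; nothing deeper is shared.
Longest shared-prefix length: 4

4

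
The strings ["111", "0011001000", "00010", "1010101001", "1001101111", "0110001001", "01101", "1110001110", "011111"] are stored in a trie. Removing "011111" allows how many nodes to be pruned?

3

Walk "011111" from the leaf back toward the root, removing each node that no remaining word uses.
The suffix "111" (3 nodes) is used only by "011111"; the node for "011" still has the child "0", so pruning stops there.
Nodes removed: 3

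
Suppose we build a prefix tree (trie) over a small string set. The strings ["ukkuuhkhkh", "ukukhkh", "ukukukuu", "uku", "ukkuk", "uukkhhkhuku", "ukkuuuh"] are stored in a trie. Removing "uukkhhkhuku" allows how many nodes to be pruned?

A node on "uukkhhkhuku"'s path can go only if nothing else ends at it or branches off below it.
The suffix "ukkhhkhuku" (10 nodes) is used only by "uukkhhkhuku"; the node for "u" still has the child "k", so pruning stops there.
Nodes removed: 10

10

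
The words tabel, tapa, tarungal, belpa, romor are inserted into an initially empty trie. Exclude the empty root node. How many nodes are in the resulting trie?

Trace insertions, counting only characters that open a new branch:
  "tabel" → 5 new (t, a, b, e, l)
  "tapa" → prefix "ta" already present; 2 new (p, a)
  "tarungal" → prefix "ta" already present; 6 new (r, u, n, g, a, l)
  "belpa" → 5 new (b, e, l, p, a)
  "romor" → 5 new (r, o, m, o, r)
Total nodes = 5 + 2 + 6 + 5 + 5 = 23

23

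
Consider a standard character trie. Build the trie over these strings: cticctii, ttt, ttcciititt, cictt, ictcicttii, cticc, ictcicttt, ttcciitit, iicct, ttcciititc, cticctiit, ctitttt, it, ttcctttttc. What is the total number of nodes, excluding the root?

Insert word by word; a character creates a node only if that edge doesn't already exist:
  "cticctii" → 8 new (c, t, i, c, c, t, i, i)
  "ttt" → 3 new (t, t, t)
  "ttcciititt" → prefix "tt" already present; 8 new (c, c, i, i, t, i, t, t)
  "cictt" → prefix "c" already present; 4 new (i, c, t, t)
  "ictcicttii" → 10 new (i, c, t, c, i, c, t, t, i, i)
  "cticc" → prefix "cticc" already present; 0 new (none)
  "ictcicttt" → prefix "ictcictt" already present; 1 new (t)
  "ttcciitit" → prefix "ttcciitit" already present; 0 new (none)
  "iicct" → prefix "i" already present; 4 new (i, c, c, t)
  "ttcciititc" → prefix "ttcciitit" already present; 1 new (c)
  "cticctiit" → prefix "cticctii" already present; 1 new (t)
  "ctitttt" → prefix "cti" already present; 4 new (t, t, t, t)
  "it" → prefix "i" already present; 1 new (t)
  "ttcctttttc" → prefix "ttcc" already present; 6 new (t, t, t, t, t, c)
Total nodes = 8 + 3 + 8 + 4 + 10 + 0 + 1 + 0 + 4 + 1 + 1 + 4 + 1 + 6 = 51

51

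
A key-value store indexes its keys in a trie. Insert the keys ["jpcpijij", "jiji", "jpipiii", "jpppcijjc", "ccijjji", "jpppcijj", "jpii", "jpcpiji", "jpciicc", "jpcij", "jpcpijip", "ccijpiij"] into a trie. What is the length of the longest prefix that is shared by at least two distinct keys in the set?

8

The deepest shared node is where two words last agree before diverging.
e.g. "jpppcijj" and "jpppcijjc" share the prefix "jpppcijj" of length 8; no pair shares a longer one.
Longest shared-prefix length: 8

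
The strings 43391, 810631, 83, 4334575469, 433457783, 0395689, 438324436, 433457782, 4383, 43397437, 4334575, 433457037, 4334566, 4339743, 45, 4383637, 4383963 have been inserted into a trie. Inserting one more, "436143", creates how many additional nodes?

Walking "436143" from the root, the first 2 characters ("43") follow existing edges; "6" is the first miss.
New nodes needed: |"436143"| − 2 = 6 − 2 = 4.

4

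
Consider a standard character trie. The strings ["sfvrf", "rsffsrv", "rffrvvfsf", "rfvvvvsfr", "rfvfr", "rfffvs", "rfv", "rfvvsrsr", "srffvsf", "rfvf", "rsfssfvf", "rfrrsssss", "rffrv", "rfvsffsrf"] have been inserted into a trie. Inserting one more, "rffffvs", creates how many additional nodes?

3

The longest prefix of "rffffvs" already in the trie is "rfff" (length 4).
New nodes needed: |"rffffvs"| − 4 = 7 − 4 = 3.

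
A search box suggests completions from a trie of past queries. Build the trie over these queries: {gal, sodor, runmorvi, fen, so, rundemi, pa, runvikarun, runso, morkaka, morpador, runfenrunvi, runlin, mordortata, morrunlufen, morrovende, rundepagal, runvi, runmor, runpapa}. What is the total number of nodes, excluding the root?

Insert word by word; a character creates a node only if that edge doesn't already exist:
  "gal" → 3 new (g, a, l)
  "sodor" → 5 new (s, o, d, o, r)
  "runmorvi" → 8 new (r, u, n, m, o, r, v, i)
  "fen" → 3 new (f, e, n)
  "so" → prefix "so" already present; 0 new (none)
  "rundemi" → prefix "run" already present; 4 new (d, e, m, i)
  "pa" → 2 new (p, a)
  "runvikarun" → prefix "run" already present; 7 new (v, i, k, a, r, u, n)
  "runso" → prefix "run" already present; 2 new (s, o)
  "morkaka" → 7 new (m, o, r, k, a, k, a)
  "morpador" → prefix "mor" already present; 5 new (p, a, d, o, r)
  "runfenrunvi" → prefix "run" already present; 8 new (f, e, n, r, u, n, v, i)
  "runlin" → prefix "run" already present; 3 new (l, i, n)
  "mordortata" → prefix "mor" already present; 7 new (d, o, r, t, a, t, a)
  "morrunlufen" → prefix "mor" already present; 8 new (r, u, n, l, u, f, e, n)
  "morrovende" → prefix "morr" already present; 6 new (o, v, e, n, d, e)
  "rundepagal" → prefix "runde" already present; 5 new (p, a, g, a, l)
  "runvi" → prefix "runvi" already present; 0 new (none)
  "runmor" → prefix "runmor" already present; 0 new (none)
  "runpapa" → prefix "run" already present; 4 new (p, a, p, a)
Total nodes = 3 + 5 + 8 + 3 + 0 + 4 + 2 + 7 + 2 + 7 + 5 + 8 + 3 + 7 + 8 + 6 + 5 + 0 + 0 + 4 = 87

87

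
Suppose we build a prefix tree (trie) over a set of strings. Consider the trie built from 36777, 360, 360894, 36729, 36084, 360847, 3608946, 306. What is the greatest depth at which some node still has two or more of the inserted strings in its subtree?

6

Equivalently: take the maximum, over all pairs, of their longest common prefix length.
e.g. "360894" and "3608946" share the prefix "360894" of length 6; no pair shares a longer one.
Longest shared-prefix length: 6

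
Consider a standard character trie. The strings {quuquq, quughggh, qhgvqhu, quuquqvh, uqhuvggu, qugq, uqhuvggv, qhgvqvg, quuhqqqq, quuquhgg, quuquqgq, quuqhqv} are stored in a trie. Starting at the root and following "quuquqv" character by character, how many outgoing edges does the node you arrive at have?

The children of the "quuquqv" node are the distinct next characters among strings starting with "quuquqv".
Distinct next characters after "quuquqv": h.
That node has 1 child edge.

1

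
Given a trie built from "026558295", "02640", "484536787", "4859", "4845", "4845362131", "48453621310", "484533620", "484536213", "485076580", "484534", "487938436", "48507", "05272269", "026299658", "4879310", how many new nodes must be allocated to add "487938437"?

The longest prefix of "487938437" already in the trie is "48793843" (length 8).
Each of the 1 remaining characters creates one node.

1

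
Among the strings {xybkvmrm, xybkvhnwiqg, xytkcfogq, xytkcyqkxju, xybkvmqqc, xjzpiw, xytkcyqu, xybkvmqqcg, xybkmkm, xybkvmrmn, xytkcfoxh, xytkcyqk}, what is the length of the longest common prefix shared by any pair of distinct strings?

Look for the deepest trie node that still has at least two words in its subtree.
e.g. "xybkvmqqc" and "xybkvmqqcg" share the prefix "xybkvmqqc" of length 9; no pair shares a longer one.
Longest shared-prefix length: 9

9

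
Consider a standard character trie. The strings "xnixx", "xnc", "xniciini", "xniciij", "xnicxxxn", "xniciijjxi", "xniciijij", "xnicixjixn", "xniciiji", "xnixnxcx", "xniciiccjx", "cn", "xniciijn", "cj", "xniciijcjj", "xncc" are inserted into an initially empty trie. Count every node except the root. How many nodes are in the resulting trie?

42

Insert word by word; a character creates a node only if that edge doesn't already exist:
  "xnixx" → 5 new (x, n, i, x, x)
  "xnc" → prefix "xn" already present; 1 new (c)
  "xniciini" → prefix "xni" already present; 5 new (c, i, i, n, i)
  "xniciij" → prefix "xnicii" already present; 1 new (j)
  "xnicxxxn" → prefix "xnic" already present; 4 new (x, x, x, n)
  "xniciijjxi" → prefix "xniciij" already present; 3 new (j, x, i)
  "xniciijij" → prefix "xniciij" already present; 2 new (i, j)
  "xnicixjixn" → prefix "xnici" already present; 5 new (x, j, i, x, n)
  "xniciiji" → prefix "xniciiji" already present; 0 new (none)
  "xnixnxcx" → prefix "xnix" already present; 4 new (n, x, c, x)
  "xniciiccjx" → prefix "xnicii" already present; 4 new (c, c, j, x)
  "cn" → 2 new (c, n)
  "xniciijn" → prefix "xniciij" already present; 1 new (n)
  "cj" → prefix "c" already present; 1 new (j)
  "xniciijcjj" → prefix "xniciij" already present; 3 new (c, j, j)
  "xncc" → prefix "xnc" already present; 1 new (c)
Total nodes = 5 + 1 + 5 + 1 + 4 + 3 + 2 + 5 + 0 + 4 + 4 + 2 + 1 + 1 + 3 + 1 = 42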